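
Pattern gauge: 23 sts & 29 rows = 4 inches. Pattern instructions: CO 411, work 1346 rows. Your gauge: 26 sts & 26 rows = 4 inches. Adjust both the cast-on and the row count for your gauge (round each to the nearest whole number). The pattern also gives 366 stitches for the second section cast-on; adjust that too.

Stitches: 411 × 26/23 = 464.61 → 465.
Rows: 1346 × 26/29 = 1206.76 → 1207.
second section cast-on: 366 × 26/23 = 413.74 → 414.

Cast on 465 stitches; work 1207 rows; second section cast-on 414 stitches.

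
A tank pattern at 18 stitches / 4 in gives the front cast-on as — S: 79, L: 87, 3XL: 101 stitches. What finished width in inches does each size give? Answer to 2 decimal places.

18/4 = 4.5 sts per in.
S: 79 / 4.5 = 17.556 → 17.56 in.
L: 87 / 4.5 = 19.333 → 19.33 in.
3XL: 101 / 4.5 = 22.444 → 22.44 in.

S 17.56 inches; L 19.33 inches; 3XL 22.44 inches.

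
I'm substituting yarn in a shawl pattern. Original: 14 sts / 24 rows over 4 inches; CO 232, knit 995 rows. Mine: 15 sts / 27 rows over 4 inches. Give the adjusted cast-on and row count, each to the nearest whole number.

Stitches: 232 × 15/14 = 248.57 → 249.
Rows: 995 × 27/24 = 1119.38 → 1119.

Cast on 249 stitches; work 1119 rows.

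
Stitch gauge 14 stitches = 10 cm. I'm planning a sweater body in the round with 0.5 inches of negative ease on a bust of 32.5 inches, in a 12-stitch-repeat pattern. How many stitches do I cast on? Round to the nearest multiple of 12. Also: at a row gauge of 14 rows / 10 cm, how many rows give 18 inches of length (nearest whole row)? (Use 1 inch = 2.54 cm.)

Cast on 108 stitches; work 64 rows.

Finished = 32.5 − 0.5 = 32 inches.
32 inches × 2.54 = 81.28 cm.
14/10 = 1.4 sts per cm; 81.28 × 1.4 = 113.79 sts.
Nearest multiple of 12 → 108.
18 inches = 45.72 cm; × 1.4 = 64.01 → 64 rows.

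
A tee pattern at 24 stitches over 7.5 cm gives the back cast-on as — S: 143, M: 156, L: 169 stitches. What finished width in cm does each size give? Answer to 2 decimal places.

24/7.5 = 3.2 sts per cm.
S: 143 / 3.2 = 44.688 → 44.69 cm.
M: 156 / 3.2 = 48.750 → 48.75 cm.
L: 169 / 3.2 = 52.812 → 52.81 cm.

S 44.69 cm; M 48.75 cm; L 52.81 cm.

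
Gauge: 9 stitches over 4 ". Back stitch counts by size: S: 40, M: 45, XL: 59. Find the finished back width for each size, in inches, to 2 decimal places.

S 17.78 inches; M 20.00 inches; XL 26.22 inches.

9/4 = 2.25 sts per in.
S: 40 / 2.25 = 17.778 → 17.78 in.
M: 45 / 2.25 = 20.000 → 20.00 in.
XL: 59 / 2.25 = 26.222 → 26.22 in.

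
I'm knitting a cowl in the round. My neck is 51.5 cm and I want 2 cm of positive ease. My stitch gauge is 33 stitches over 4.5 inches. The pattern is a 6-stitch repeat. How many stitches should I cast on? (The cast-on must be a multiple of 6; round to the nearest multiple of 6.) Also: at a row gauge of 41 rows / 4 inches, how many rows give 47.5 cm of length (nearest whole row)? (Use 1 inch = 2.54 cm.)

Finished = 51.5 + 2 = 53.5 cm.
53.5 cm × 1/2.54 = 21.06 inches.
33/4.5 = 7.333 sts per in; 21.06 × 7.333 = 154.46 sts.
Nearest multiple of 6 → 156.
47.5 cm = 18.70 inches; × 10.25 = 191.68 → 192 rows.

Cast on 156 stitches; work 192 rows.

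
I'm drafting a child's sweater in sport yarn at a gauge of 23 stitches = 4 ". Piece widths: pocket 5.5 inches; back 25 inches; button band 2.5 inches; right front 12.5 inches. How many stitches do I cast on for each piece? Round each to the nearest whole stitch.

Rate = 23/4 = 5.75 sts per in.
pocket: 5.5 × 5.75 = 31.62 → 32.
back: 25 × 5.75 = 143.75 → 144.
button band: 2.5 × 5.75 = 14.38 → 14.
right front: 12.5 × 5.75 = 71.88 → 72.

pocket 32; back 144; button band 14; right front 72.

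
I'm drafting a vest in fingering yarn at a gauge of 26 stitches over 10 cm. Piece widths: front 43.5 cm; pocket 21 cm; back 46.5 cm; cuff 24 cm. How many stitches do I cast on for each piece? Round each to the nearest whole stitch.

front 113; pocket 55; back 121; cuff 62.

Rate = 26/10 = 2.6 sts per cm.
front: 43.5 × 2.6 = 113.10 → 113.
pocket: 21 × 2.6 = 54.60 → 55.
back: 46.5 × 2.6 = 120.90 → 121.
cuff: 24 × 2.6 = 62.40 → 62.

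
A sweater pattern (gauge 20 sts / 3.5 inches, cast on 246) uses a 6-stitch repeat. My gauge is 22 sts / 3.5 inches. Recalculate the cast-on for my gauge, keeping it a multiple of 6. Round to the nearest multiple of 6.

246 × 22 / 20 = 270.60.
Nearest multiple of 6: 270.

Cast on 270 stitches.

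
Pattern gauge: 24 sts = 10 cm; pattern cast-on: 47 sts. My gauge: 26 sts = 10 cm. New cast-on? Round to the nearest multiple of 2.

CO 50 sts.

Scale factor = 26 / 24 = 1.083.
47 × 26 / 24 = 50.92 sts.
→ 50 sts.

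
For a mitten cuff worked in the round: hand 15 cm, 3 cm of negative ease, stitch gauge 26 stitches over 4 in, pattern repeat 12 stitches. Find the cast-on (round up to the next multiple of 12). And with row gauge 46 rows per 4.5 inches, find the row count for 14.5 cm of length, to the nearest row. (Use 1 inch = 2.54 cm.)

Cast on 36 stitches; work 58 rows.

Finished = 15 − 3 = 12 cm.
12 cm × 1/2.54 = 4.72 inches.
26/4 = 6.5 sts per in; 4.72 × 6.5 = 30.71 sts.
Next multiple of 12 → 36.
14.5 cm = 5.71 inches; × 10.222 = 58.36 → 58 rows.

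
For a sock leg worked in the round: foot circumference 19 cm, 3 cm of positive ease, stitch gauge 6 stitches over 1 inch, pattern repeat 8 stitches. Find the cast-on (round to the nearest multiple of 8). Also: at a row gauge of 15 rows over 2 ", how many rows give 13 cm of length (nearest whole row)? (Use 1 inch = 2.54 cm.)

Cast on 48 stitches; work 38 rows.

Finished = 19 + 3 = 22 cm.
22 cm × 1/2.54 = 8.66 inches.
6/1 = 6 sts per in; 8.66 × 6 = 51.97 sts.
Nearest multiple of 8 → 48.
13 cm = 5.12 inches; × 7.5 = 38.39 → 38 rows.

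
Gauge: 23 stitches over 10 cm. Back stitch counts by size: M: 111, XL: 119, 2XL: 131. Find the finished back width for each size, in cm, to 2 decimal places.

M 48.26 cm; XL 51.74 cm; 2XL 56.96 cm.

23/10 = 2.3 sts per cm.
M: 111 / 2.3 = 48.261 → 48.26 cm.
XL: 119 / 2.3 = 51.739 → 51.74 cm.
2XL: 131 / 2.3 = 56.957 → 56.96 cm.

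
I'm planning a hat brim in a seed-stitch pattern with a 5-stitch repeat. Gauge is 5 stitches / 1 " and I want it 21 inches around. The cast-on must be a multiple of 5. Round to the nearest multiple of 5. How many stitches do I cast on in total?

CO 105 sts.

5 / 1 = 5 sts per inch.
21 × 5 = 105.00 sts.
Nearest multiple of 5: 105.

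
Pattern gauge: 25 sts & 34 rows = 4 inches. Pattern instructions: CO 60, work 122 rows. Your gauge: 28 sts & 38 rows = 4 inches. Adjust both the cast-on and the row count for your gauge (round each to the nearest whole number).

Stitches: 60 × 28/25 = 67.20 → 67.
Rows: 122 × 38/34 = 136.35 → 136.

Cast on 67 stitches; work 136 rows.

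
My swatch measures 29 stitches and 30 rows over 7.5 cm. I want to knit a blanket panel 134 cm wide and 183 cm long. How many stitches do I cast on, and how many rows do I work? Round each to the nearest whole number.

Cast on 518 stitches and work 732 rows.

Stitch gauge = 29/7.5 = 3.867 sts/cm; 134 × 3.867 = 518.13 → 518 sts.
Row gauge = 30/7.5 = 4 rows/cm; 183 × 4 = 732.00 → 732 rows.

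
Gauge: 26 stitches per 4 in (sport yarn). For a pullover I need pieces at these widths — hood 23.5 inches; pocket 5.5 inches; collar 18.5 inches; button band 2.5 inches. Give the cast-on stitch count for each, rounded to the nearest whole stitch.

Rate = 26/4 = 6.5 sts per in.
hood: 23.5 × 6.5 = 152.75 → 153.
pocket: 5.5 × 6.5 = 35.75 → 36.
collar: 18.5 × 6.5 = 120.25 → 120.
button band: 2.5 × 6.5 = 16.25 → 16.

hood 153; pocket 36; collar 120; button band 16.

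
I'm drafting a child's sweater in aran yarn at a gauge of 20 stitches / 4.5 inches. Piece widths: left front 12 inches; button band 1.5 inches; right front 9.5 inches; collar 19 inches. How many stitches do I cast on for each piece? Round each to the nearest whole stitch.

left front 53; button band 7; right front 42; collar 84.

Rate = 20/4.5 = 4.444 sts per in.
left front: 12 × 4.444 = 53.33 → 53.
button band: 1.5 × 4.444 = 6.67 → 7.
right front: 9.5 × 4.444 = 42.22 → 42.
collar: 19 × 4.444 = 84.44 → 84.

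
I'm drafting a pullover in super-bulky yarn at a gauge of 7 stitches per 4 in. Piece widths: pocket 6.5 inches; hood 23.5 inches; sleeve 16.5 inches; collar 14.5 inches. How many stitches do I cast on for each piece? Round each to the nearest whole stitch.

pocket 11; hood 41; sleeve 29; collar 25.

Rate = 7/4 = 1.75 sts per in.
pocket: 6.5 × 1.75 = 11.38 → 11.
hood: 23.5 × 1.75 = 41.12 → 41.
sleeve: 16.5 × 1.75 = 28.88 → 29.
collar: 14.5 × 1.75 = 25.38 → 25.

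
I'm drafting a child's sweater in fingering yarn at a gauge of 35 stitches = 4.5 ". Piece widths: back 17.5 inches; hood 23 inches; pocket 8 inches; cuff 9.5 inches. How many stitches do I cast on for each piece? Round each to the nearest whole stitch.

Rate = 35/4.5 = 7.778 sts per in.
back: 17.5 × 7.778 = 136.11 → 136.
hood: 23 × 7.778 = 178.89 → 179.
pocket: 8 × 7.778 = 62.22 → 62.
cuff: 9.5 × 7.778 = 73.89 → 74.

back 136; hood 179; pocket 62; cuff 74.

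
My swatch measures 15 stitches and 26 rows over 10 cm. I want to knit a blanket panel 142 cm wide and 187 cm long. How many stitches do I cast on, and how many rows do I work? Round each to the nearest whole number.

Stitch gauge = 15/10 = 1.5 sts/cm; 142 × 1.5 = 213.00 → 213 sts.
Row gauge = 26/10 = 2.6 rows/cm; 187 × 2.6 = 486.20 → 486 rows.

Cast on 213 stitches and work 486 rows.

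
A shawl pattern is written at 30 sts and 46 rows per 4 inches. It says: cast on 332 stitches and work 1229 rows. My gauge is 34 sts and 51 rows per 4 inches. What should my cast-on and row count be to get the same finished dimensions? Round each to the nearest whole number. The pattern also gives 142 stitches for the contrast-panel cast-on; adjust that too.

Stitches: 332 × 34/30 = 376.27 → 376.
Rows: 1229 × 51/46 = 1362.59 → 1363.
contrast-panel cast-on: 142 × 34/30 = 160.93 → 161.

Cast on 376 stitches; work 1363 rows; contrast-panel cast-on 161 stitches.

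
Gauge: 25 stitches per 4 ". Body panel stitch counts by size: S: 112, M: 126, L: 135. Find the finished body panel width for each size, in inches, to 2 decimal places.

25/4 = 6.25 sts per in.
S: 112 / 6.25 = 17.920 → 17.92 in.
M: 126 / 6.25 = 20.160 → 20.16 in.
L: 135 / 6.25 = 21.600 → 21.60 in.

S 17.92 inches; M 20.16 inches; L 21.60 inches.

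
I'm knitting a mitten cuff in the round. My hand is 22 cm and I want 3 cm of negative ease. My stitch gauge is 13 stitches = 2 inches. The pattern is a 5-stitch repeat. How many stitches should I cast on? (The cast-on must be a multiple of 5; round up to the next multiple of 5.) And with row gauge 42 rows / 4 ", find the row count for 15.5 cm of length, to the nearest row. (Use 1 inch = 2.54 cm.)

Finished = 22 − 3 = 19 cm.
19 cm × 1/2.54 = 7.48 inches.
13/2 = 6.5 sts per in; 7.48 × 6.5 = 48.62 sts.
Next multiple of 5 → 50.
15.5 cm = 6.10 inches; × 10.5 = 64.07 → 64 rows.

Cast on 50 stitches; work 64 rows.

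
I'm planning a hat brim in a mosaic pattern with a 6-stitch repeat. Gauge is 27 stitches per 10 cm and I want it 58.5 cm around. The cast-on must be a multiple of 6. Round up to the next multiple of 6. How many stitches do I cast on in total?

27 / 10 = 2.7 sts per cm.
58.5 × 2.7 = 157.95 sts.
Next multiple of 6: 162.

162 stitches.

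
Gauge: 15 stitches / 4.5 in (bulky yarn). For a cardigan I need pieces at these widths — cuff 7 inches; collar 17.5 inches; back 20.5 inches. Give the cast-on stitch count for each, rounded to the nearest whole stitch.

Rate = 15/4.5 = 3.333 sts per in.
cuff: 7 × 3.333 = 23.33 → 23.
collar: 17.5 × 3.333 = 58.33 → 58.
back: 20.5 × 3.333 = 68.33 → 68.

cuff 23; collar 58; back 68.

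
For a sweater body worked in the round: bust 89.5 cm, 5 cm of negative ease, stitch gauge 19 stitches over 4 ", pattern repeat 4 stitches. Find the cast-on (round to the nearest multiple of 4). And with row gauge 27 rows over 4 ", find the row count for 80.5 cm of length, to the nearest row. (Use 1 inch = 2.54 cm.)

Cast on 160 stitches; work 214 rows.

Finished = 89.5 − 5 = 84.5 cm.
84.5 cm × 1/2.54 = 33.27 inches.
19/4 = 4.75 sts per in; 33.27 × 4.75 = 158.02 sts.
Nearest multiple of 4 → 160.
80.5 cm = 31.69 inches; × 6.75 = 213.93 → 214 rows.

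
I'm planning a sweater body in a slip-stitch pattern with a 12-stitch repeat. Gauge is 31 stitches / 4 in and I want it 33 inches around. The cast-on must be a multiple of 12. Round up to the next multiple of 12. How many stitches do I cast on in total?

264 stitches.

31 / 4 = 7.75 sts per inch.
33 × 7.75 = 255.75 sts.
Next multiple of 12: 264.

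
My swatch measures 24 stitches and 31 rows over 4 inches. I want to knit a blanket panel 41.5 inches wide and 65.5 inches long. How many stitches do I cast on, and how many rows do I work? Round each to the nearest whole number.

Stitch gauge = 24/4 = 6 sts/in; 41.5 × 6 = 249.00 → 249 sts.
Row gauge = 31/4 = 7.75 rows/in; 65.5 × 7.75 = 507.62 → 508 rows.

Cast on 249 stitches and work 508 rows.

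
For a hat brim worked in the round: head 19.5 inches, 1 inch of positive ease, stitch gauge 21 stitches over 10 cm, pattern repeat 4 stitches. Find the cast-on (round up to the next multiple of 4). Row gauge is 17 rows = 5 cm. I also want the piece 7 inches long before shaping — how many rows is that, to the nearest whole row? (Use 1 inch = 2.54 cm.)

Finished = 19.5 + 1 = 20.5 inches.
20.5 inches × 2.54 = 52.07 cm.
21/10 = 2.1 sts per cm; 52.07 × 2.1 = 109.35 sts.
Next multiple of 4 → 112.
7 inches = 17.78 cm; × 3.4 = 60.45 → 60 rows.

Cast on 112 stitches; work 60 rows.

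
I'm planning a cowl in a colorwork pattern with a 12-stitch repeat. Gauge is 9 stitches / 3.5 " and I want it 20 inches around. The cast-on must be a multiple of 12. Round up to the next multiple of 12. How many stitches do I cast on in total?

60 stitches.

9 / 3.5 = 2.571 sts per inch.
20 × 2.571 = 51.43 sts.
Next multiple of 12: 60.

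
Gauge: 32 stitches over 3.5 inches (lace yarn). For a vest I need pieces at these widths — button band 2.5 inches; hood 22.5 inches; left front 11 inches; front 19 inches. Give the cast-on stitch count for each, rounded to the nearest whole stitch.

Rate = 32/3.5 = 9.143 sts per in.
button band: 2.5 × 9.143 = 22.86 → 23.
hood: 22.5 × 9.143 = 205.71 → 206.
left front: 11 × 9.143 = 100.57 → 101.
front: 19 × 9.143 = 173.71 → 174.

button band 23; hood 206; left front 101; front 174.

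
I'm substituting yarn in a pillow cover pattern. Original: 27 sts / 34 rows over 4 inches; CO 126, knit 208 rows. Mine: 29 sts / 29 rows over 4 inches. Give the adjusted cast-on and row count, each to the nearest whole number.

Cast on 135 stitches; work 177 rows.

Stitches: 126 × 29/27 = 135.33 → 135.
Rows: 208 × 29/34 = 177.41 → 177.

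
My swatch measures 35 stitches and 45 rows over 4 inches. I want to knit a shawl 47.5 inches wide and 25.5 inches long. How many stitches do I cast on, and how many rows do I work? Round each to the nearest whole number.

Stitch gauge = 35/4 = 8.75 sts/in; 47.5 × 8.75 = 415.62 → 416 sts.
Row gauge = 45/4 = 11.25 rows/in; 25.5 × 11.25 = 286.88 → 287 rows.

Cast on 416 stitches and work 287 rows.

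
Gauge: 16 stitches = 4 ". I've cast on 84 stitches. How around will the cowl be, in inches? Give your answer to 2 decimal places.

16 stitches / 4 inch = 4 stitches per inch.
84 / 4 = 21.000 inches.

21.00 inches.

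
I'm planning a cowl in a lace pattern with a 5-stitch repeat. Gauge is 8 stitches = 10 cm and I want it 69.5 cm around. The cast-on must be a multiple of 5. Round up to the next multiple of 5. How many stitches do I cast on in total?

CO 60 sts.

8 / 10 = 0.8 sts per cm.
69.5 × 0.8 = 55.60 sts.
Next multiple of 5: 60.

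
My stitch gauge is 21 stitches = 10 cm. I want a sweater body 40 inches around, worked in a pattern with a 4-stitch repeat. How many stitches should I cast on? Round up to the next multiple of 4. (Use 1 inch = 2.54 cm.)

40 in = 40 × 2.54 = 101.60 cm.
21 / 10 = 2.1 sts/cm.
101.60 × 2.1 = 213.36 sts.
→ 216.

Cast on 216 stitches.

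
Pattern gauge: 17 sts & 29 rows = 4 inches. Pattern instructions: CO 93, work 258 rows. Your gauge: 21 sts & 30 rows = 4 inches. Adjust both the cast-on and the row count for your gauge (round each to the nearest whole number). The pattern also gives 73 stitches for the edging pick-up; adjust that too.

Cast on 115 stitches; work 267 rows; edging pick-up 90 stitches.

Stitches: 93 × 21/17 = 114.88 → 115.
Rows: 258 × 30/29 = 266.90 → 267.
edging pick-up: 73 × 21/17 = 90.18 → 90.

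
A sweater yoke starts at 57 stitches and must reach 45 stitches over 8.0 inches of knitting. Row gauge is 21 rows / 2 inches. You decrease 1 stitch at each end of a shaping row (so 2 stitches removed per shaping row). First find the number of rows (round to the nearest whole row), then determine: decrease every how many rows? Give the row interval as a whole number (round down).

Decrease every 14th row.

Rows = 8.0 × 10.5 = 84.0 → 84 rows.
Stitches to remove: 12 → 6 shaping rows (at 2 st each).
84 / 6 = 14.00 → every 14 rows.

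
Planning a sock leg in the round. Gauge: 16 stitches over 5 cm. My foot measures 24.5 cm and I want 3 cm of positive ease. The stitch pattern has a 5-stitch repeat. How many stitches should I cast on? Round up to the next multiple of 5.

Finished = 24.5 + 3 = 27.5 cm.
16 / 5 = 3.2 sts/cm.
27.5 × 3.2 = 88.00 sts.
Next multiple of 5: 90.

Cast on 90 stitches.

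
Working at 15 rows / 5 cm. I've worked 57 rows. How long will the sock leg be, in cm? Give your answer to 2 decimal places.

15 rows / 5 cm = 3 rows per cm.
57 / 3 = 19.000 cm.

19.00 cm.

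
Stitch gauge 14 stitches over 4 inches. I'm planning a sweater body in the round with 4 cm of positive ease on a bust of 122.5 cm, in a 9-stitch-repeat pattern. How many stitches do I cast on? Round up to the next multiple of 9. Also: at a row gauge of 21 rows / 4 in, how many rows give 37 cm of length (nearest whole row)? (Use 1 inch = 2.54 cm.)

Cast on 180 stitches; work 76 rows.

Finished = 122.5 + 4 = 126.5 cm.
126.5 cm × 1/2.54 = 49.80 inches.
14/4 = 3.5 sts per in; 49.80 × 3.5 = 174.31 sts.
Next multiple of 9 → 180.
37 cm = 14.57 inches; × 5.25 = 76.48 → 76 rows.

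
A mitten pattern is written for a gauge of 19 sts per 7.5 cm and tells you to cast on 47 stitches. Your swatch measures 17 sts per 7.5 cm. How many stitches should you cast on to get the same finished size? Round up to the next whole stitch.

43 stitches.

Scale factor = 17 / 19 = 0.895.
47 × 17 / 19 = 42.05 sts.
→ 43 sts.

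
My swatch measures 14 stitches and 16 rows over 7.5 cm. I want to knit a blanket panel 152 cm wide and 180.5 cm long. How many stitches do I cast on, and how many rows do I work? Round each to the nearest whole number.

Cast on 284 stitches and work 385 rows.

Stitch gauge = 14/7.5 = 1.867 sts/cm; 152 × 1.867 = 283.73 → 284 sts.
Row gauge = 16/7.5 = 2.133 rows/cm; 180.5 × 2.133 = 385.07 → 385 rows.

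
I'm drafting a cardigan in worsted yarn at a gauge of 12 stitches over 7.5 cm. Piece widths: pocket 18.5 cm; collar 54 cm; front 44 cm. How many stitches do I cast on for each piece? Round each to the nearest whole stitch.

Rate = 12/7.5 = 1.6 sts per cm.
pocket: 18.5 × 1.6 = 29.60 → 30.
collar: 54 × 1.6 = 86.40 → 86.
front: 44 × 1.6 = 70.40 → 70.

pocket 30; collar 86; front 70.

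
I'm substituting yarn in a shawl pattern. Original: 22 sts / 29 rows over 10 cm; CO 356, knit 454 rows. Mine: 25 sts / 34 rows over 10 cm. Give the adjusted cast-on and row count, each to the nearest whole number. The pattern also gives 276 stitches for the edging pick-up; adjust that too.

Stitches: 356 × 25/22 = 404.55 → 405.
Rows: 454 × 34/29 = 532.28 → 532.
edging pick-up: 276 × 25/22 = 313.64 → 314.

Cast on 405 stitches; work 532 rows; edging pick-up 314 stitches.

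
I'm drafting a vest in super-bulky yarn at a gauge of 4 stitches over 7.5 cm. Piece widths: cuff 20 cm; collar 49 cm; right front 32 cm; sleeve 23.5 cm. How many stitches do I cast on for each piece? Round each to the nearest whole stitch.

Rate = 4/7.5 = 0.533 sts per cm.
cuff: 20 × 0.533 = 10.67 → 11.
collar: 49 × 0.533 = 26.13 → 26.
right front: 32 × 0.533 = 17.07 → 17.
sleeve: 23.5 × 0.533 = 12.53 → 13.

cuff 11; collar 26; right front 17; sleeve 13.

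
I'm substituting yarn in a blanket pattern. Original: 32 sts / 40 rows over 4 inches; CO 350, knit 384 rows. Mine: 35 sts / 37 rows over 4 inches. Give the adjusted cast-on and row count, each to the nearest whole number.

Stitches: 350 × 35/32 = 382.81 → 383.
Rows: 384 × 37/40 = 355.20 → 355.

Cast on 383 stitches; work 355 rows.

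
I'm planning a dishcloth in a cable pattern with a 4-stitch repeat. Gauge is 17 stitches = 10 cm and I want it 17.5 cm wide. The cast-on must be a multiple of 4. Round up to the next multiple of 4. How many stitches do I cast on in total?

Cast on 32 stitches.

17 / 10 = 1.7 sts per cm.
17.5 × 1.7 = 29.75 sts.
Next multiple of 4: 32.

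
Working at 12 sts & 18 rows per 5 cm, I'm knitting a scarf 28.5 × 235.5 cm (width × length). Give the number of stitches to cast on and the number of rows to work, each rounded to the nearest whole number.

Cast on 68 stitches and work 848 rows.

Stitch gauge = 12/5 = 2.4 sts/cm; 28.5 × 2.4 = 68.40 → 68 sts.
Row gauge = 18/5 = 3.6 rows/cm; 235.5 × 3.6 = 847.80 → 848 rows.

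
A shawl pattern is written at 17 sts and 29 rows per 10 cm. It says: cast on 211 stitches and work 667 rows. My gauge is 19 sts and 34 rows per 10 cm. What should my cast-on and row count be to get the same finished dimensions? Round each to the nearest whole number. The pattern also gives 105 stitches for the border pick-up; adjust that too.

Stitches: 211 × 19/17 = 235.82 → 236.
Rows: 667 × 34/29 = 782.00 → 782.
border pick-up: 105 × 19/17 = 117.35 → 117.

Cast on 236 stitches; work 782 rows; border pick-up 117 stitches.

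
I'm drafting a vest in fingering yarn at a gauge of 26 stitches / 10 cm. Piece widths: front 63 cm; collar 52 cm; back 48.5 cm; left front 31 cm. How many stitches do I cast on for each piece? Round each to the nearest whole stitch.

front 164; collar 135; back 126; left front 81.

Rate = 26/10 = 2.6 sts per cm.
front: 63 × 2.6 = 163.80 → 164.
collar: 52 × 2.6 = 135.20 → 135.
back: 48.5 × 2.6 = 126.10 → 126.
left front: 31 × 2.6 = 80.60 → 81.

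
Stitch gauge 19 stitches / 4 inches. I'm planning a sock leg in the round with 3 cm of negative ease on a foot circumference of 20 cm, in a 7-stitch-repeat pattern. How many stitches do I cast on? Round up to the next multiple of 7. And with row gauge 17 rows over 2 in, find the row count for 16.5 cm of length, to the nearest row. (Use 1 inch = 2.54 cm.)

Cast on 35 stitches; work 55 rows.

Finished = 20 − 3 = 17 cm.
17 cm × 1/2.54 = 6.69 inches.
19/4 = 4.75 sts per in; 6.69 × 4.75 = 31.79 sts.
Next multiple of 7 → 35.
16.5 cm = 6.50 inches; × 8.5 = 55.22 → 55 rows.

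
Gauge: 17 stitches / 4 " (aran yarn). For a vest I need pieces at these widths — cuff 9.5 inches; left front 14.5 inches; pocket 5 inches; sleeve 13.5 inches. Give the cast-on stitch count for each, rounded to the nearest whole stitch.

Rate = 17/4 = 4.25 sts per in.
cuff: 9.5 × 4.25 = 40.38 → 40.
left front: 14.5 × 4.25 = 61.62 → 62.
pocket: 5 × 4.25 = 21.25 → 21.
sleeve: 13.5 × 4.25 = 57.38 → 57.

cuff 40; left front 62; pocket 21; sleeve 57.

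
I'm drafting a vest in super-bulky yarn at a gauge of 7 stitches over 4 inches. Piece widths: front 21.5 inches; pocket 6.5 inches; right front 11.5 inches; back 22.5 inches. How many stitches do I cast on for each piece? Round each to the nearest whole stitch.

Rate = 7/4 = 1.75 sts per in.
front: 21.5 × 1.75 = 37.62 → 38.
pocket: 6.5 × 1.75 = 11.38 → 11.
right front: 11.5 × 1.75 = 20.12 → 20.
back: 22.5 × 1.75 = 39.38 → 39.

front 38; pocket 11; right front 20; back 39.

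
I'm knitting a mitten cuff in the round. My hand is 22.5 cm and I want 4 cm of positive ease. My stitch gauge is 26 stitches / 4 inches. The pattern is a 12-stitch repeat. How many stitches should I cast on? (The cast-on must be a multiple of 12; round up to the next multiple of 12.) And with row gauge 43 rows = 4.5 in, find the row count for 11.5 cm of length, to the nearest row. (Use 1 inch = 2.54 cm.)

Finished = 22.5 + 4 = 26.5 cm.
26.5 cm × 1/2.54 = 10.43 inches.
26/4 = 6.5 sts per in; 10.43 × 6.5 = 67.81 sts.
Next multiple of 12 → 72.
11.5 cm = 4.53 inches; × 9.556 = 43.26 → 43 rows.

Cast on 72 stitches; work 43 rows.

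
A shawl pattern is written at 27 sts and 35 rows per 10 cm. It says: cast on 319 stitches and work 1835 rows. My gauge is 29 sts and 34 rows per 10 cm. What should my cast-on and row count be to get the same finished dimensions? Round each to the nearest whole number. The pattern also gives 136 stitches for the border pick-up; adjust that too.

Stitches: 319 × 29/27 = 342.63 → 343.
Rows: 1835 × 34/35 = 1782.57 → 1783.
border pick-up: 136 × 29/27 = 146.07 → 146.

Cast on 343 stitches; work 1783 rows; border pick-up 146 stitches.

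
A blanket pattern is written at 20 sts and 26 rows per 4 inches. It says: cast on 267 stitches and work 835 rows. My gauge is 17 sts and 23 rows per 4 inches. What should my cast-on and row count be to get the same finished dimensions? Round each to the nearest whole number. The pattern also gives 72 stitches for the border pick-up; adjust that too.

Stitches: 267 × 17/20 = 226.95 → 227.
Rows: 835 × 23/26 = 738.65 → 739.
border pick-up: 72 × 17/20 = 61.20 → 61.

Cast on 227 stitches; work 739 rows; border pick-up 61 stitches.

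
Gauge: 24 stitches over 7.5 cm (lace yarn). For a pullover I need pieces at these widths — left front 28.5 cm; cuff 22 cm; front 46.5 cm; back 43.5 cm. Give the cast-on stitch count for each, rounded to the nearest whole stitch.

left front 91; cuff 70; front 149; back 139.

Rate = 24/7.5 = 3.2 sts per cm.
left front: 28.5 × 3.2 = 91.20 → 91.
cuff: 22 × 3.2 = 70.40 → 70.
front: 46.5 × 3.2 = 148.80 → 149.
back: 43.5 × 3.2 = 139.20 → 139.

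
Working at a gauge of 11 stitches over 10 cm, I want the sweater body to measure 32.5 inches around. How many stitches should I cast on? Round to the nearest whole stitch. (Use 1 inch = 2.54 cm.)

Cast on 91 stitches.

32.5 in = 82.55 cm.
11 stitches / 10 cm = 1.1 stitches per cm.
82.55 × 1.1 = 90.81 stitches.
Round to nearest → 91.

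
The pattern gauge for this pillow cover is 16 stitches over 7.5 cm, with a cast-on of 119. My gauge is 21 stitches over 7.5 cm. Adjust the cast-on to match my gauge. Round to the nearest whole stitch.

Cast on 156 stitches.

Scale factor = 21 / 16 = 1.312.
119 × 21 / 16 = 156.19 sts.
→ 156 sts.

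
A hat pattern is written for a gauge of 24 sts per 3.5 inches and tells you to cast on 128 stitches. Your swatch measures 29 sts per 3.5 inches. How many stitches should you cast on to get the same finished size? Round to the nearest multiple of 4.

Scale factor = 29 / 24 = 1.208.
128 × 29 / 24 = 154.67 sts.
→ 156 sts.

156 stitches.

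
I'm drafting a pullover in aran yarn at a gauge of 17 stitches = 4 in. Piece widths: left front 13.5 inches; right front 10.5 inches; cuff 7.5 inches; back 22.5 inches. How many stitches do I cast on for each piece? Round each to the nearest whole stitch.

left front 57; right front 45; cuff 32; back 96.

Rate = 17/4 = 4.25 sts per in.
left front: 13.5 × 4.25 = 57.38 → 57.
right front: 10.5 × 4.25 = 44.62 → 45.
cuff: 7.5 × 4.25 = 31.88 → 32.
back: 22.5 × 4.25 = 95.62 → 96.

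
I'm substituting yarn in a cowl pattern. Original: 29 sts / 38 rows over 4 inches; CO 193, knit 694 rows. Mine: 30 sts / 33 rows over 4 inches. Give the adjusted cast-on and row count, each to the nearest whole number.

Stitches: 193 × 30/29 = 199.66 → 200.
Rows: 694 × 33/38 = 602.68 → 603.

Cast on 200 stitches; work 603 rows.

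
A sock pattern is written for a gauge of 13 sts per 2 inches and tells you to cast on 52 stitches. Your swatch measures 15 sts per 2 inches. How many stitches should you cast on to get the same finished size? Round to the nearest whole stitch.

Scale factor = 15 / 13 = 1.154.
52 × 15 / 13 = 60.00 sts.

60 stitches.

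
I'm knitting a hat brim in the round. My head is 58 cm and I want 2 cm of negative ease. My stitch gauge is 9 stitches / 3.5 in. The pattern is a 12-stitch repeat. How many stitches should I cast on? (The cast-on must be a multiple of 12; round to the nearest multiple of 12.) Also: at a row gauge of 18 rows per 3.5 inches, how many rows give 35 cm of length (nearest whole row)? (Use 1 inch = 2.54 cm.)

Cast on 60 stitches; work 71 rows.

Finished = 58 − 2 = 56 cm.
56 cm × 1/2.54 = 22.05 inches.
9/3.5 = 2.571 sts per in; 22.05 × 2.571 = 56.69 sts.
Nearest multiple of 12 → 60.
35 cm = 13.78 inches; × 5.143 = 70.87 → 71 rows.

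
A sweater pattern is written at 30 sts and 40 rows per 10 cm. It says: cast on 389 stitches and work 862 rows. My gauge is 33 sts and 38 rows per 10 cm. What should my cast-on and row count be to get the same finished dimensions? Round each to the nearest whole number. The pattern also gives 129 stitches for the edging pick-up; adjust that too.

Cast on 428 stitches; work 819 rows; edging pick-up 142 stitches.

Stitches: 389 × 33/30 = 427.90 → 428.
Rows: 862 × 38/40 = 818.90 → 819.
edging pick-up: 129 × 33/30 = 141.90 → 142.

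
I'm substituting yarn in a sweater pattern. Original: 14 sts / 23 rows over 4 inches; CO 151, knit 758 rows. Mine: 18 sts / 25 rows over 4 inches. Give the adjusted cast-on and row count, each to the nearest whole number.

Stitches: 151 × 18/14 = 194.14 → 194.
Rows: 758 × 25/23 = 823.91 → 824.

Cast on 194 stitches; work 824 rows.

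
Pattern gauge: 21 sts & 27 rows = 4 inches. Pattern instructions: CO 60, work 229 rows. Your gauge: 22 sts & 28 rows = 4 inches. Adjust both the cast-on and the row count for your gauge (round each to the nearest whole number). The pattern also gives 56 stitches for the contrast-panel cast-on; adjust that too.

Stitches: 60 × 22/21 = 62.86 → 63.
Rows: 229 × 28/27 = 237.48 → 237.
contrast-panel cast-on: 56 × 22/21 = 58.67 → 59.

Cast on 63 stitches; work 237 rows; contrast-panel cast-on 59 stitches.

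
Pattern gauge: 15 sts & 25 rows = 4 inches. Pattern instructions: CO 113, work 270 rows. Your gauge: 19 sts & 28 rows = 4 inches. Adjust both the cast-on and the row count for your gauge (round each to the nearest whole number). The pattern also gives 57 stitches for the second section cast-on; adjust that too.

Cast on 143 stitches; work 302 rows; second section cast-on 72 stitches.

Stitches: 113 × 19/15 = 143.13 → 143.
Rows: 270 × 28/25 = 302.40 → 302.
second section cast-on: 57 × 19/15 = 72.20 → 72.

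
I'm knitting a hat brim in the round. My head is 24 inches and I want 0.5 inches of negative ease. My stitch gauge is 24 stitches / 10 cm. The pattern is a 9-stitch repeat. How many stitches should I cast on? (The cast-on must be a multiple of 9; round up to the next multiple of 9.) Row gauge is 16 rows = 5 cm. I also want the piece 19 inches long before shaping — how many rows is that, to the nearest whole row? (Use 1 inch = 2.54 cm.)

Cast on 144 stitches; work 154 rows.

Finished = 24 − 0.5 = 23.5 inches.
23.5 inches × 2.54 = 59.69 cm.
24/10 = 2.4 sts per cm; 59.69 × 2.4 = 143.26 sts.
Next multiple of 9 → 144.
19 inches = 48.26 cm; × 3.2 = 154.43 → 154 rows.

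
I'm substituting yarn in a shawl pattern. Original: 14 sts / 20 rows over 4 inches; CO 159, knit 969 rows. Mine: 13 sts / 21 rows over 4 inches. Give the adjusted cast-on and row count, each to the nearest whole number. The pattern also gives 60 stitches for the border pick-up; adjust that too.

Cast on 148 stitches; work 1017 rows; border pick-up 56 stitches.

Stitches: 159 × 13/14 = 147.64 → 148.
Rows: 969 × 21/20 = 1017.45 → 1017.
border pick-up: 60 × 13/14 = 55.71 → 56.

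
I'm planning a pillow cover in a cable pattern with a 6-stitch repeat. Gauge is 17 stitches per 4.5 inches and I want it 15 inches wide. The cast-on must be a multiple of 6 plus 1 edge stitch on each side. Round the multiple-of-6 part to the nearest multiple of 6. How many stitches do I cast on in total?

17 / 4.5 = 3.778 sts per inch.
15 × 3.778 = 56.67 sts.
Less 2 edge sts → 54.67 for the repeat.
Nearest multiple of 6: 54.
Add back 2 edge sts → 56.

56 stitches.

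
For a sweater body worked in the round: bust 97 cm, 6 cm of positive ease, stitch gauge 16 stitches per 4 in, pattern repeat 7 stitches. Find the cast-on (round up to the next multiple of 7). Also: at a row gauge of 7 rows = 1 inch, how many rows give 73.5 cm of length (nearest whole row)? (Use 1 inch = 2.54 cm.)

Finished = 97 + 6 = 103 cm.
103 cm × 1/2.54 = 40.55 inches.
16/4 = 4 sts per in; 40.55 × 4 = 162.20 sts.
Next multiple of 7 → 168.
73.5 cm = 28.94 inches; × 7 = 202.56 → 203 rows.

Cast on 168 stitches; work 203 rows.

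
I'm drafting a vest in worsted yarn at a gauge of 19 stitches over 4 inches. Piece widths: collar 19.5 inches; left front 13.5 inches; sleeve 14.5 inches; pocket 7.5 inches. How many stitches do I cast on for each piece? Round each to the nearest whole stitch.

collar 93; left front 64; sleeve 69; pocket 36.

Rate = 19/4 = 4.75 sts per in.
collar: 19.5 × 4.75 = 92.62 → 93.
left front: 13.5 × 4.75 = 64.12 → 64.
sleeve: 14.5 × 4.75 = 68.88 → 69.
pocket: 7.5 × 4.75 = 35.62 → 36.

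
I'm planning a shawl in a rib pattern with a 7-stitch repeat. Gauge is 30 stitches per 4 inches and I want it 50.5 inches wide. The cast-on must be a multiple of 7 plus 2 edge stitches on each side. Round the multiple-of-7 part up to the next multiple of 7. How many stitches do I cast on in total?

382 stitches.

30 / 4 = 7.5 sts per inch.
50.5 × 7.5 = 378.75 sts.
Less 4 edge sts → 374.75 for the repeat.
Next multiple of 7: 378.
Add back 4 edge sts → 382.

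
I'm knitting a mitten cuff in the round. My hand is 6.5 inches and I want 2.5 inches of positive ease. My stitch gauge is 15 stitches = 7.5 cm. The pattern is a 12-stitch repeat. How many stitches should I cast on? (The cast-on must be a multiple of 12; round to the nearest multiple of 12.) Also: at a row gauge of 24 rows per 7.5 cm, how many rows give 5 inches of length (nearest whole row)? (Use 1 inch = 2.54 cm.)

Finished = 6.5 + 2.5 = 9 inches.
9 inches × 2.54 = 22.86 cm.
15/7.5 = 2 sts per cm; 22.86 × 2 = 45.72 sts.
Nearest multiple of 12 → 48.
5 inches = 12.70 cm; × 3.2 = 40.64 → 41 rows.

Cast on 48 stitches; work 41 rows.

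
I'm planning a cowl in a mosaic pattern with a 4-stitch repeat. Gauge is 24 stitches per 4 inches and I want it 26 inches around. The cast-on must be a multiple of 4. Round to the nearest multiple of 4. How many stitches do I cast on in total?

24 / 4 = 6 sts per inch.
26 × 6 = 156.00 sts.
Nearest multiple of 4: 156.

CO 156 sts.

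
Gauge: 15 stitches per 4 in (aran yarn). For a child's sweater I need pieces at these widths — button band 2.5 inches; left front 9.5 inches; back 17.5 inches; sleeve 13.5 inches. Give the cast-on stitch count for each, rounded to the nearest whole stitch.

button band 9; left front 36; back 66; sleeve 51.

Rate = 15/4 = 3.75 sts per in.
button band: 2.5 × 3.75 = 9.38 → 9.
left front: 9.5 × 3.75 = 35.62 → 36.
back: 17.5 × 3.75 = 65.62 → 66.
sleeve: 13.5 × 3.75 = 50.62 → 51.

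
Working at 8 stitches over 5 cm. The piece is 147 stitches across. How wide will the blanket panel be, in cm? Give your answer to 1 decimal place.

91.9 cm.

8 stitches / 5 cm = 1.6 stitches per cm.
147 / 1.6 = 91.88 cm.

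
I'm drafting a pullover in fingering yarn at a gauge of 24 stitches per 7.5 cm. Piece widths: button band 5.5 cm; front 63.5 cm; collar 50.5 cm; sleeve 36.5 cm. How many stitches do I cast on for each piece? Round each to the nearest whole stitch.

Rate = 24/7.5 = 3.2 sts per cm.
button band: 5.5 × 3.2 = 17.60 → 18.
front: 63.5 × 3.2 = 203.20 → 203.
collar: 50.5 × 3.2 = 161.60 → 162.
sleeve: 36.5 × 3.2 = 116.80 → 117.

button band 18; front 203; collar 162; sleeve 117.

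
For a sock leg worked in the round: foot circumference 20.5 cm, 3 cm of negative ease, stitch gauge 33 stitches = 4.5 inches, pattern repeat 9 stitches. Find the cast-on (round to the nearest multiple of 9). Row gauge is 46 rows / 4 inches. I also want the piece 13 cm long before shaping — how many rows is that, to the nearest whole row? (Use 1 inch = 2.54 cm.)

Finished = 20.5 − 3 = 17.5 cm.
17.5 cm × 1/2.54 = 6.89 inches.
33/4.5 = 7.333 sts per in; 6.89 × 7.333 = 50.52 sts.
Nearest multiple of 9 → 54.
13 cm = 5.12 inches; × 11.5 = 58.86 → 59 rows.

Cast on 54 stitches; work 59 rows.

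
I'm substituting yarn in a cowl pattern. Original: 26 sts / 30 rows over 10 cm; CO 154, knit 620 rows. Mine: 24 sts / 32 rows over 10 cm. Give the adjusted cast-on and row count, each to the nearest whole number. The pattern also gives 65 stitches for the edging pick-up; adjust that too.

Cast on 142 stitches; work 661 rows; edging pick-up 60 stitches.

Stitches: 154 × 24/26 = 142.15 → 142.
Rows: 620 × 32/30 = 661.33 → 661.
edging pick-up: 65 × 24/26 = 60.00 → 60.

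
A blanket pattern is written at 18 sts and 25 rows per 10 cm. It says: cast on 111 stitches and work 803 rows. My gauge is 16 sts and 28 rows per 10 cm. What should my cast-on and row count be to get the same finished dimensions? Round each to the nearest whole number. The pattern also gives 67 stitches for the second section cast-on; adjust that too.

Stitches: 111 × 16/18 = 98.67 → 99.
Rows: 803 × 28/25 = 899.36 → 899.
second section cast-on: 67 × 16/18 = 59.56 → 60.

Cast on 99 stitches; work 899 rows; second section cast-on 60 stitches.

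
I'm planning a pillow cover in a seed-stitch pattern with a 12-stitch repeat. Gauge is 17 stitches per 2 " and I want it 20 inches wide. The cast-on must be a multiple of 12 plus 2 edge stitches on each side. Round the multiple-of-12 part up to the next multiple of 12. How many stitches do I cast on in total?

17 / 2 = 8.5 sts per inch.
20 × 8.5 = 170.00 sts.
Less 4 edge sts → 166.00 for the repeat.
Next multiple of 12: 168.
Add back 4 edge sts → 172.

CO 172 sts.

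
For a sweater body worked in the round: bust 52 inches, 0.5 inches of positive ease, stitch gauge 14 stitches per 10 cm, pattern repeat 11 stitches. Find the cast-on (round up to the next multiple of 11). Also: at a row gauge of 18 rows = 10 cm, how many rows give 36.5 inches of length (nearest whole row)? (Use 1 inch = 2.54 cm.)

Cast on 187 stitches; work 167 rows.

Finished = 52 + 0.5 = 52.5 inches.
52.5 inches × 2.54 = 133.35 cm.
14/10 = 1.4 sts per cm; 133.35 × 1.4 = 186.69 sts.
Next multiple of 11 → 187.
36.5 inches = 92.71 cm; × 1.8 = 166.88 → 167 rows.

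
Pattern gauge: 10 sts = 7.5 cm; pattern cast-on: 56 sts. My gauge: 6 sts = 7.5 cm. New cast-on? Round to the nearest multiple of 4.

Scale factor = 6 / 10 = 0.600.
56 × 6 / 10 = 33.60 sts.
→ 32 sts.

Cast on 32 stitches.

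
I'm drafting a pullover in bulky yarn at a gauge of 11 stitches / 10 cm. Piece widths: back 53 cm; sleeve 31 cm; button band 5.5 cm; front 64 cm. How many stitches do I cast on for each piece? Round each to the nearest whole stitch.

back 58; sleeve 34; button band 6; front 70.

Rate = 11/10 = 1.1 sts per cm.
back: 53 × 1.1 = 58.30 → 58.
sleeve: 31 × 1.1 = 34.10 → 34.
button band: 5.5 × 1.1 = 6.05 → 6.
front: 64 × 1.1 = 70.40 → 70.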